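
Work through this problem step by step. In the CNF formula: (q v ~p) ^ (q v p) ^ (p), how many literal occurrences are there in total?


Counting literals in each clause:
Clause 1: 2 literal(s)
Clause 2: 2 literal(s)
Clause 3: 1 literal(s)
Total = 5

5


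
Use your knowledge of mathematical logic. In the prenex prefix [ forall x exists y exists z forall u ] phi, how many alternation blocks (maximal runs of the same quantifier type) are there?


Quantifier-type sequence: A E E A  (A=forall, E=exists)
Group into maximal same-type runs:
  Ax1 | Ex2 | Ax1
Number of blocks = 3

3


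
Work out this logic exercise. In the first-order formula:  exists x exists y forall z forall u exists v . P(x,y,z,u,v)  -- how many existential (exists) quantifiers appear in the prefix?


Quantifier prefix: exists x exists y forall z forall u exists v
Mark each quantifier type:
  E E U U E
Universal count = 2, Existential count = 3
Asked for existential (exists) quantifiers: 3

3


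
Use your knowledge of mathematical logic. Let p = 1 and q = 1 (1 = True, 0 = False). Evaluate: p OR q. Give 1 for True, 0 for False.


p = 1, q = 1
Operation: p OR q
Evaluate: 1 OR 1 = 1

1


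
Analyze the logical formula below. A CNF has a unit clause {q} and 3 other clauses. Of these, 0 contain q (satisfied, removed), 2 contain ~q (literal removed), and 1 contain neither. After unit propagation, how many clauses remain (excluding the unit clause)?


Satisfied (removed): 0
Shortened (remain): 2
Unchanged (remain): 1
Remaining = 2 + 1 = 3

3


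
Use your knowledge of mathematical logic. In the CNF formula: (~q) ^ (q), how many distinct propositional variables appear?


Identify each variable that appears in the formula.
Variables found: q
Count = 1

1


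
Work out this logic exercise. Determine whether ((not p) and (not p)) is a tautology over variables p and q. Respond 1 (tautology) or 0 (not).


Check all 4 assignments:
p=0, q=0: 1
p=0, q=1: 1
p=1, q=0: 0
p=1, q=1: 0
Satisfying count = 2/4.
Tautology iff count = 4: no.

0


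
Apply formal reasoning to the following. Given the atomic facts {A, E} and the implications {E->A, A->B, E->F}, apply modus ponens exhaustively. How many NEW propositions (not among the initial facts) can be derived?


Initial facts: {A, E}
Apply modus ponens to closure:
  A and A->B  =>  B
  E and E->F  =>  F
Final known: {A, B, E, F}
New propositions: {B, F}
Count = 2

2


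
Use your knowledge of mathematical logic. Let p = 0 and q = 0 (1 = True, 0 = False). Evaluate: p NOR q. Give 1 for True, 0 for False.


p = 0, q = 0
Operation: p NOR q
Evaluate: 0 NOR 0 = 1

1


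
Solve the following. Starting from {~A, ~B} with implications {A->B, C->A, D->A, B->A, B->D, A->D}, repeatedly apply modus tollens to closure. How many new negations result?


Initial negated facts: {~A, ~B}
Apply modus tollens to closure:
  ~A and C->A  =>  ~C
  ~A and D->A  =>  ~D
Final negated: {~A, ~B, ~C, ~D}
New negations: {~C, ~D}
Count = 2

2


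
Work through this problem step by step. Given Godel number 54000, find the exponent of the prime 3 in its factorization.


Factorize 54000 by dividing by 3 repeatedly.
Division steps: 3 divides 54000 exactly 3 time(s).
Exponent of 3 = 3

3


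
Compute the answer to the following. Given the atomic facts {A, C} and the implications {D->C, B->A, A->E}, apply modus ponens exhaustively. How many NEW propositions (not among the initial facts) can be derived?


Initial facts: {A, C}
Apply modus ponens to closure:
  A and A->E  =>  E
Final known: {A, C, E}
New propositions: {E}
Count = 1

1


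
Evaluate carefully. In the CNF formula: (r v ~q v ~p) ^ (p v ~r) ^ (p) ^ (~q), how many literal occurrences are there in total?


Counting literals in each clause:
Clause 1: 3 literal(s)
Clause 2: 2 literal(s)
Clause 3: 1 literal(s)
Clause 4: 1 literal(s)
Total = 7

7


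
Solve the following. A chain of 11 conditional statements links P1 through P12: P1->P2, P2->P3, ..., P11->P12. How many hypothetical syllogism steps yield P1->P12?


With 11 implications in a chain connecting 12 propositions:
P1->P2, P2->P3, ..., P11->P12
Steps needed = (number of implications) - 1 = 11 - 1 = 10

10


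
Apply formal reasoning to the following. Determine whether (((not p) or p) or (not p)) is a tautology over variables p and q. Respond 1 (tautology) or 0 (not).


Check all 4 assignments:
p=0, q=0: 1
p=0, q=1: 1
p=1, q=0: 1
p=1, q=1: 1
Satisfying count = 4/4.
Tautology iff count = 4: yes.

1


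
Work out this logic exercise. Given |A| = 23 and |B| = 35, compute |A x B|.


The Cartesian product A x B contains all ordered pairs (a, b).
|A x B| = |A| * |B| = 23 * 35 = 805

805


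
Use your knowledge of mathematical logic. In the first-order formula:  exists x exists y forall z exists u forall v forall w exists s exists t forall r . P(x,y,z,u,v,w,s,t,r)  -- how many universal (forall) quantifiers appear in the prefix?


Quantifier prefix: exists x exists y forall z exists u forall v forall w exists s exists t forall r
Mark each quantifier type:
  E E U E U U E E U
Universal count = 4, Existential count = 5
Asked for universal (forall) quantifiers: 4

4


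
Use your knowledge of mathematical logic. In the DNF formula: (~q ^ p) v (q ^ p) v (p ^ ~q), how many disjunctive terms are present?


A DNF formula is a disjunction of terms (conjunctions).
Terms are separated by v.
Counting the disjuncts: 3 terms.

3


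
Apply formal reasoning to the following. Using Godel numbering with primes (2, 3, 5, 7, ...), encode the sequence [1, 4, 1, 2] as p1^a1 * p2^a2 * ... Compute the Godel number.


Encode each element as an exponent of the corresponding prime:
  2^1 = 2
  3^4 = 81
  5^1 = 5
  7^2 = 49
Product = 2 * 81 * 5 * 49 = 39690

39690


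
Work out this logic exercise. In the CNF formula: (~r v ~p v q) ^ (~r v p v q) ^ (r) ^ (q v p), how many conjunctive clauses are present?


A CNF formula is a conjunction of clauses.
Clauses are separated by ^.
Counting the conjuncts: 4 clauses.

4


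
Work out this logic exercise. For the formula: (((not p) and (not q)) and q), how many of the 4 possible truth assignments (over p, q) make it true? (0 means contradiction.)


Check all 4 assignments:
p=0, q=0: 0
p=0, q=1: 0
p=1, q=0: 0
p=1, q=1: 0
Count of True = 0

0


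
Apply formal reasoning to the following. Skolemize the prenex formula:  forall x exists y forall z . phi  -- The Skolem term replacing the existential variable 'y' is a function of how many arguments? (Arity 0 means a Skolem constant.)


Quantifier prefix: forall x exists y forall z
'y' is existentially quantified at position 2.
Universal variables preceding it: x
Skolem function arity = 1

1


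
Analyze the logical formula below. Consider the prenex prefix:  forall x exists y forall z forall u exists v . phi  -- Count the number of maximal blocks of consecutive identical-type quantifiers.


Quantifier-type sequence: A E A A E  (A=forall, E=exists)
Group into maximal same-type runs:
  Ax1 | Ex1 | Ax2 | Ex1
Number of blocks = 4

4


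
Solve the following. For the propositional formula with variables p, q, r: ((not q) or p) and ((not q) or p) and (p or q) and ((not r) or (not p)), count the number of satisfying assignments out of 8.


Evaluate all 8 assignments for p, q, r:
p=0, q=0, r=0: 0
p=0, q=0, r=1: 0
p=0, q=1, r=0: 0
p=0, q=1, r=1: 0
p=1, q=0, r=0: 1
p=1, q=0, r=1: 0
p=1, q=1, r=0: 1
p=1, q=1, r=1: 0
Satisfying count = 2

2


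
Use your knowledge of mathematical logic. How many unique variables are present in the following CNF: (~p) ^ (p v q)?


Identify each variable that appears in the formula.
Variables found: p, q
Count = 2

2


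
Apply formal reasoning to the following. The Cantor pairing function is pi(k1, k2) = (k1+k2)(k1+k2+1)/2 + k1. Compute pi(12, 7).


k1 + k2 = 19
(k1+k2)(k1+k2+1)/2 = 19 * 20 / 2 = 190
pi = 190 + 12 = 202

202


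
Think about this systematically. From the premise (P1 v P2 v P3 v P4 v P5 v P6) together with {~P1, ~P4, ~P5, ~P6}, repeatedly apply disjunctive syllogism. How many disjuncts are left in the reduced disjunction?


Original disjuncts (6): P1, P2, P3, P4, P5, P6
Negated (eliminate): ~P1, ~P4, ~P5, ~P6
Remaining disjuncts: P2, P3
Count = 6 - 4 = 2

2


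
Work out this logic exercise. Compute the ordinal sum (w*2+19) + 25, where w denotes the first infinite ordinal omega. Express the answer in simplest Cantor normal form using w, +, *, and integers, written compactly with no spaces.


Compute (w*2+19) + 25.
Ordinal + is associative but NOT commutative; for finite n>0, n + w = w but w + n stays w+n.
By associativity: (w*2+19) + 25 = w*2 + (19+25) = w*2+44.
Result = w*2+44

w*2+44


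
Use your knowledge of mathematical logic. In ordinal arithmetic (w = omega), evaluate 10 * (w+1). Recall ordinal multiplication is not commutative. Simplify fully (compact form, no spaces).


Compute 10 * (w+1).
Ordinal * is associative and left-distributive over +, but NOT commutative; for finite n>1, n*w = w but w*n stays w*n.
By left-distributivity: 10 * (w+1) = 10*w + 10*1 = w + 10 = w+10.
Result = w+10

w+10


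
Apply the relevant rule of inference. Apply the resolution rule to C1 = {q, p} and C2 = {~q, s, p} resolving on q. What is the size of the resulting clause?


Remove q from C1 and ~q from C2.
C1 remainder: {p}
C2 remainder: {s, p}
Union (resolvent): {p, s}
Resolvent has 2 literal(s).

2


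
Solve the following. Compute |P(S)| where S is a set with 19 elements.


The power set of a set with n elements has 2^n elements.
|P(S)| = 2^19 = 524288

524288


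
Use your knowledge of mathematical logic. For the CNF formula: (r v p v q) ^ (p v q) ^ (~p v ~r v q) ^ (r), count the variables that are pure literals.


Check each variable for pure literal status:
p: mixed (not pure)
q: pure positive
r: mixed (not pure)
Pure literal count = 1

1


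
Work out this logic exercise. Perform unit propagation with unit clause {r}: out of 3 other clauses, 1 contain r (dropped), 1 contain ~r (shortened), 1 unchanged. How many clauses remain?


Satisfied (removed): 1
Shortened (remain): 1
Unchanged (remain): 1
Remaining = 1 + 1 = 2

2


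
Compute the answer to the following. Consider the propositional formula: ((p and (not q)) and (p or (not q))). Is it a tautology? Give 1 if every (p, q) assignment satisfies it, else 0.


Check all 4 assignments:
p=0, q=0: 0
p=0, q=1: 0
p=1, q=0: 1
p=1, q=1: 0
Satisfying count = 1/4.
Tautology iff count = 4: no.

0


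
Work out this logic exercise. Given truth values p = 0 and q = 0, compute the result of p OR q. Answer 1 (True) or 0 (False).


p = 0, q = 0
Operation: p OR q
Evaluate: 0 OR 0 = 0

0


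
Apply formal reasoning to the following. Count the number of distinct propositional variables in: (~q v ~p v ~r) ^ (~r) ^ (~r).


Identify each variable that appears in the formula.
Variables found: p, q, r
Count = 3

3


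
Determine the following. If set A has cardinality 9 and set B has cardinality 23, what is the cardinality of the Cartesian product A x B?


The Cartesian product A x B contains all ordered pairs (a, b).
|A x B| = |A| * |B| = 9 * 23 = 207

207


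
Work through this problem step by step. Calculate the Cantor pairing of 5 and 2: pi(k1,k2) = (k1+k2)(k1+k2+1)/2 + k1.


k1 + k2 = 7
(k1+k2)(k1+k2+1)/2 = 7 * 8 / 2 = 28
pi = 28 + 5 = 33

33


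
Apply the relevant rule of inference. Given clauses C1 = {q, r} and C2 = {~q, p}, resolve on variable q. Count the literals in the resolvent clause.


Remove q from C1 and ~q from C2.
C1 remainder: {r}
C2 remainder: {p}
Union (resolvent): {p, r}
Resolvent has 2 literal(s).

2


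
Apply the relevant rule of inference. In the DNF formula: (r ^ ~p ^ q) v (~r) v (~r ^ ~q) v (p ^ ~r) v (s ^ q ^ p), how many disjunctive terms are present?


A DNF formula is a disjunction of terms (conjunctions).
Terms are separated by v.
Counting the disjuncts: 5 terms.

5


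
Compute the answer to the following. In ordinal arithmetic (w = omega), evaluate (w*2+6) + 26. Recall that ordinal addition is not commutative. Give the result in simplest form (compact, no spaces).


Compute (w*2+6) + 26.
Ordinal + is associative but NOT commutative; for finite n>0, n + w = w but w + n stays w+n.
By associativity: (w*2+6) + 26 = w*2 + (6+26) = w*2+32.
Result = w*2+32

w*2+32


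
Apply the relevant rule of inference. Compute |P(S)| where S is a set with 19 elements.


The power set of a set with n elements has 2^n elements.
|P(S)| = 2^19 = 524288

524288


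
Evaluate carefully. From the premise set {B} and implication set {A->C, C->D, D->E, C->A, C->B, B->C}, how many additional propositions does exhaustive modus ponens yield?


Initial facts: {B}
Apply modus ponens to closure:
  B and B->C  =>  C
  C and C->D  =>  D
  D and D->E  =>  E
  C and C->A  =>  A
Final known: {A, B, C, D, E}
New propositions: {A, C, D, E}
Count = 4

4


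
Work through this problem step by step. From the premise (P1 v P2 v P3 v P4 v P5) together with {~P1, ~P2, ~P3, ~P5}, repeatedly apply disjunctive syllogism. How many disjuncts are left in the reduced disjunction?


Original disjuncts (5): P1, P2, P3, P4, P5
Negated (eliminate): ~P1, ~P2, ~P3, ~P5
Remaining disjuncts: P4
Count = 5 - 4 = 1

1


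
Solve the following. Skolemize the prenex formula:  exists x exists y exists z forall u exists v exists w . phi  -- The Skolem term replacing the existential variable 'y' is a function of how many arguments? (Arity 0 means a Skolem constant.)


Quantifier prefix: exists x exists y exists z forall u exists v exists w
'y' is existentially quantified at position 2.
No universal quantifiers precede it.
Skolem function arity = 0 (a Skolem constant)

0


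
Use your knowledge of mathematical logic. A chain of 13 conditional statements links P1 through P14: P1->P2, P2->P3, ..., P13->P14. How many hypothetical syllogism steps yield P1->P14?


With 13 implications in a chain connecting 14 propositions:
P1->P2, P2->P3, ..., P13->P14
Steps needed = (number of implications) - 1 = 13 - 1 = 12

12


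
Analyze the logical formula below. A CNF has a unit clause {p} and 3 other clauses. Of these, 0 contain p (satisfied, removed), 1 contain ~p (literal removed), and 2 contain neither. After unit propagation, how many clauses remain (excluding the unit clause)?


Satisfied (removed): 0
Shortened (remain): 1
Unchanged (remain): 2
Remaining = 1 + 2 = 3

3


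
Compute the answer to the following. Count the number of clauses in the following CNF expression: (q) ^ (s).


A CNF formula is a conjunction of clauses.
Clauses are separated by ^.
Counting the conjuncts: 2 clauses.

2


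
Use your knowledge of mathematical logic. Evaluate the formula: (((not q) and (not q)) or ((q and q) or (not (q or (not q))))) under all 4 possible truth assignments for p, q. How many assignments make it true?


Check all 4 assignments:
p=0, q=0: 1
p=0, q=1: 1
p=1, q=0: 1
p=1, q=1: 1
Count of True = 4

4


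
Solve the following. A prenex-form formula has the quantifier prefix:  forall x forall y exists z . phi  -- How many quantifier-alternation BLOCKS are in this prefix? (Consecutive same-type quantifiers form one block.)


Quantifier-type sequence: A A E  (A=forall, E=exists)
Group into maximal same-type runs:
  Ax2 | Ex1
Number of blocks = 2

2


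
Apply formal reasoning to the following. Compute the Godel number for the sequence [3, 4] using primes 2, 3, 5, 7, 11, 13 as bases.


Encode each element as an exponent of the corresponding prime:
  2^3 = 8
  3^4 = 81
Product = 8 * 81 = 648

648


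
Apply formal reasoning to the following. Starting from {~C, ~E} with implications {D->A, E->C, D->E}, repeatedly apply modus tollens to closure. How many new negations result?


Initial negated facts: {~C, ~E}
Apply modus tollens to closure:
  ~E and D->E  =>  ~D
Final negated: {~C, ~D, ~E}
New negations: {~D}
Count = 1

1


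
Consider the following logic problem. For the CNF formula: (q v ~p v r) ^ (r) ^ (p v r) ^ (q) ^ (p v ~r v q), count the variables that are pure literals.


Check each variable for pure literal status:
p: mixed (not pure)
q: pure positive
r: mixed (not pure)
Pure literal count = 1

1


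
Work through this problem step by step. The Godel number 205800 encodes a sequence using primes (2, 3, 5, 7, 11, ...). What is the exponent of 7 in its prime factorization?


Factorize 205800 by dividing by 7 repeatedly.
Division steps: 7 divides 205800 exactly 3 time(s).
Exponent of 7 = 3

3


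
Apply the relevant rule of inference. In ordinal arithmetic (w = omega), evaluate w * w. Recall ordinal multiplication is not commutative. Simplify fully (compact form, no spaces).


Compute w * w.
Ordinal * is associative and left-distributive over +, but NOT commutative; for finite n>1, n*w = w but w*n stays w*n.
w * w = w^2 by definition.
Result = w^2

w^2


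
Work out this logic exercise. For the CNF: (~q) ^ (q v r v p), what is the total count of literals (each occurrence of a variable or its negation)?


Counting literals in each clause:
Clause 1: 1 literal(s)
Clause 2: 3 literal(s)
Total = 4

4


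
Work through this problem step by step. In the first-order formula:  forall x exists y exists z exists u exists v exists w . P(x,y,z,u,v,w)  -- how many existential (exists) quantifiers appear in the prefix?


Quantifier prefix: forall x exists y exists z exists u exists v exists w
Mark each quantifier type:
  U E E E E E
Universal count = 1, Existential count = 5
Asked for existential (exists) quantifiers: 5

5


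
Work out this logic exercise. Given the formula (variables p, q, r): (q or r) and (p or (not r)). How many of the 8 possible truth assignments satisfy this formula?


Evaluate all 8 assignments for p, q, r:
p=0, q=0, r=0: 0
p=0, q=0, r=1: 0
p=0, q=1, r=0: 1
p=0, q=1, r=1: 0
p=1, q=0, r=0: 0
p=1, q=0, r=1: 1
p=1, q=1, r=0: 1
p=1, q=1, r=1: 1
Satisfying count = 4

4


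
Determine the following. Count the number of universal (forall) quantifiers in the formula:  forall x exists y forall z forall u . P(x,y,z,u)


Quantifier prefix: forall x exists y forall z forall u
Mark each quantifier type:
  U E U U
Universal count = 3, Existential count = 1
Asked for universal (forall) quantifiers: 3

3


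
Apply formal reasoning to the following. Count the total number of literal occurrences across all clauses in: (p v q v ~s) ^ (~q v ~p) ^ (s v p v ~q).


Counting literals in each clause:
Clause 1: 3 literal(s)
Clause 2: 2 literal(s)
Clause 3: 3 literal(s)
Total = 8

8


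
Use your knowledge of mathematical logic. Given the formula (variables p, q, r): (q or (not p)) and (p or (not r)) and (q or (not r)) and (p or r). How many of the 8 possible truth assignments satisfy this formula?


Evaluate all 8 assignments for p, q, r:
p=0, q=0, r=0: 0
p=0, q=0, r=1: 0
p=0, q=1, r=0: 0
p=0, q=1, r=1: 0
p=1, q=0, r=0: 0
p=1, q=0, r=1: 0
p=1, q=1, r=0: 1
p=1, q=1, r=1: 1
Satisfying count = 2

2


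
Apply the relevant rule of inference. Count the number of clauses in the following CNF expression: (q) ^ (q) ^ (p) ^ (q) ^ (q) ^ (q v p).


A CNF formula is a conjunction of clauses.
Clauses are separated by ^.
Counting the conjuncts: 6 clauses.

6


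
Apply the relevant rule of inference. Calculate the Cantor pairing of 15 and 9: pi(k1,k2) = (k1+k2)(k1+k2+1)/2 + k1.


k1 + k2 = 24
(k1+k2)(k1+k2+1)/2 = 24 * 25 / 2 = 300
pi = 300 + 15 = 315

315


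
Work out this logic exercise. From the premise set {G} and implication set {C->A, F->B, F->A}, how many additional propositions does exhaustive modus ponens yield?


Initial facts: {G}
Apply modus ponens to closure:
  (no implication fires)
Final known: {G}
New propositions: {(none)}
Count = 0

0


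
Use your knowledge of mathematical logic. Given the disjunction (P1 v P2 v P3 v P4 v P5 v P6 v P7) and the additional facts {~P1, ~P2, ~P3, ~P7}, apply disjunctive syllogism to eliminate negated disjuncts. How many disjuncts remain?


Original disjuncts (7): P1, P2, P3, P4, P5, P6, P7
Negated (eliminate): ~P1, ~P2, ~P3, ~P7
Remaining disjuncts: P4, P5, P6
Count = 7 - 4 = 3

3


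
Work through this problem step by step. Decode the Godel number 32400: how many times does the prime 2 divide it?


Factorize 32400 by dividing by 2 repeatedly.
Division steps: 2 divides 32400 exactly 4 time(s).
Exponent of 2 = 4

4


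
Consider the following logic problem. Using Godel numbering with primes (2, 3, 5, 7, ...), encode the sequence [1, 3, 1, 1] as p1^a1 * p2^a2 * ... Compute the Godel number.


Encode each element as an exponent of the corresponding prime:
  2^1 = 2
  3^3 = 27
  5^1 = 5
  7^1 = 7
Product = 2 * 27 * 5 * 7 = 1890

1890


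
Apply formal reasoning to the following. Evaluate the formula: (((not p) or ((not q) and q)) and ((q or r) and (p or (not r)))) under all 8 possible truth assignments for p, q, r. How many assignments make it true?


Check all 8 assignments:
p=0, q=0, r=0: 0
p=0, q=0, r=1: 0
p=0, q=1, r=0: 1
p=0, q=1, r=1: 0
p=1, q=0, r=0: 0
p=1, q=0, r=1: 0
p=1, q=1, r=0: 0
p=1, q=1, r=1: 0
Count of True = 1

1


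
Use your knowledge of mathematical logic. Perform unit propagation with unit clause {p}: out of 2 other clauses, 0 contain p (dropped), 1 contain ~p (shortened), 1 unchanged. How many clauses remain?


Satisfied (removed): 0
Shortened (remain): 1
Unchanged (remain): 1
Remaining = 1 + 1 = 2

2


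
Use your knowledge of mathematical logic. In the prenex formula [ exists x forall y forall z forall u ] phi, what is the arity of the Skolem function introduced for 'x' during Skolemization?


Quantifier prefix: exists x forall y forall z forall u
'x' is existentially quantified at position 1.
No universal quantifiers precede it.
Skolem function arity = 0 (a Skolem constant)

0


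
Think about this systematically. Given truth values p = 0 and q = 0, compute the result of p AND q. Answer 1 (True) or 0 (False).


p = 0, q = 0
Operation: p AND q
Evaluate: 0 AND 0 = 0

0


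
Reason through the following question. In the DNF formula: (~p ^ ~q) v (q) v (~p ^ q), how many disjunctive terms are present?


A DNF formula is a disjunction of terms (conjunctions).
Terms are separated by v.
Counting the disjuncts: 3 terms.

3


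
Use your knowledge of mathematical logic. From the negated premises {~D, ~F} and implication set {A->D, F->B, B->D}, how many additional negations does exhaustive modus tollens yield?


Initial negated facts: {~D, ~F}
Apply modus tollens to closure:
  ~D and A->D  =>  ~A
  ~D and B->D  =>  ~B
Final negated: {~A, ~B, ~D, ~F}
New negations: {~A, ~B}
Count = 2

2


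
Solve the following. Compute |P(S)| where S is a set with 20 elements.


The power set of a set with n elements has 2^n elements.
|P(S)| = 2^20 = 1048576

1048576


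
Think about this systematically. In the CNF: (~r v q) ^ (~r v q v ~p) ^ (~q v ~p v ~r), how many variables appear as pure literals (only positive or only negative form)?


Check each variable for pure literal status:
p: pure negative
q: mixed (not pure)
r: pure negative
Pure literal count = 2

2


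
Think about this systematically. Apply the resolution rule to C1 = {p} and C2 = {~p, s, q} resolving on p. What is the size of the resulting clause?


Remove p from C1 and ~p from C2.
C1 remainder: {}
C2 remainder: {s, q}
Union (resolvent): {q, s}
Resolvent has 2 literal(s).

2


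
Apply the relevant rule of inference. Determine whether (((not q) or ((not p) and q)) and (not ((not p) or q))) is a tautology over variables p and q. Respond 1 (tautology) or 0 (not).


Check all 4 assignments:
p=0, q=0: 0
p=0, q=1: 0
p=1, q=0: 1
p=1, q=1: 0
Satisfying count = 1/4.
Tautology iff count = 4: no.

0


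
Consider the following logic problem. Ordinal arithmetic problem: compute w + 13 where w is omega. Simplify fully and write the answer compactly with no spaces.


Compute w + 13.
Ordinal + is associative but NOT commutative; for finite n>0, n + w = w but w + n stays w+n.
w + 13 is already in normal form (a successor ordinal beyond w).
Result = w+13

w+13


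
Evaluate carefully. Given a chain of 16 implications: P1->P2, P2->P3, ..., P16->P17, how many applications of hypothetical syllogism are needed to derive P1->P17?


With 16 implications in a chain connecting 17 propositions:
P1->P2, P2->P3, ..., P16->P17
Steps needed = (number of implications) - 1 = 16 - 1 = 15

15


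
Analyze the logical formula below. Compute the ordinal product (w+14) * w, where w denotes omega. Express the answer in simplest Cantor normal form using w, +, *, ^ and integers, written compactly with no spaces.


Compute (w+14) * w.
Ordinal * is associative and left-distributive over +, but NOT commutative; for finite n>1, n*w = w but w*n stays w*n.
(w+14) * w = sup{(w+14)*k : k<w} = sup{w*k+14} = w^2 (the +14 tail is absorbed in the limit).
Result = w^2

w^2


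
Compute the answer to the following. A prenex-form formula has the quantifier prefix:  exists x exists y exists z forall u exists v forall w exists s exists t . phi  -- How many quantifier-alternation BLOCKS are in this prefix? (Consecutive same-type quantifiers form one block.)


Quantifier-type sequence: E E E A E A E E  (A=forall, E=exists)
Group into maximal same-type runs:
  Ex3 | Ax1 | Ex1 | Ax1 | Ex2
Number of blocks = 5

5


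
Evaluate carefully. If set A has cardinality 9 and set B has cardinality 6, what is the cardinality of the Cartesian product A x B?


The Cartesian product A x B contains all ordered pairs (a, b).
|A x B| = |A| * |B| = 9 * 6 = 54

54


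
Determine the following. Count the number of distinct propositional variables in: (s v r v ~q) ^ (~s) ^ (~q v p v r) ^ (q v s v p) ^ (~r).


Identify each variable that appears in the formula.
Variables found: p, q, r, s
Count = 4

4


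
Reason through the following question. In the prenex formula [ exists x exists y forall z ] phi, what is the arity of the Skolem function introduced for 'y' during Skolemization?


Quantifier prefix: exists x exists y forall z
'y' is existentially quantified at position 2.
No universal quantifiers precede it.
Skolem function arity = 0 (a Skolem constant)

0


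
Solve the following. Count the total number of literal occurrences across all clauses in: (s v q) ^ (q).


Counting literals in each clause:
Clause 1: 2 literal(s)
Clause 2: 1 literal(s)
Total = 3

3


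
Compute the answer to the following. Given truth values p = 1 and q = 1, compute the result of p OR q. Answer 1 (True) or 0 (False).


p = 1, q = 1
Operation: p OR q
Evaluate: 1 OR 1 = 1

1


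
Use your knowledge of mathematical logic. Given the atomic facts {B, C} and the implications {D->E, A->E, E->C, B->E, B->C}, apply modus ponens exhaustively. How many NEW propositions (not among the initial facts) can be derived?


Initial facts: {B, C}
Apply modus ponens to closure:
  B and B->E  =>  E
Final known: {B, C, E}
New propositions: {E}
Count = 1

1


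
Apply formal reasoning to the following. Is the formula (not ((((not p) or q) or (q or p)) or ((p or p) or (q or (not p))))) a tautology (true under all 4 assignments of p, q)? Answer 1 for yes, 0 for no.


Check all 4 assignments:
p=0, q=0: 0
p=0, q=1: 0
p=1, q=0: 0
p=1, q=1: 0
Satisfying count = 0/4.
Tautology iff count = 4: no.

0


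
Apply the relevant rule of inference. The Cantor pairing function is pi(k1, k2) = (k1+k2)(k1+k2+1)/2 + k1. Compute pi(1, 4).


k1 + k2 = 5
(k1+k2)(k1+k2+1)/2 = 5 * 6 / 2 = 15
pi = 15 + 1 = 16

16


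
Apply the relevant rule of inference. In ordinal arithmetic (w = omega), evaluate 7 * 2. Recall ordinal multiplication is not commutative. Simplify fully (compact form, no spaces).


Compute 7 * 2.
Ordinal * is associative and left-distributive over +, but NOT commutative; for finite n>1, n*w = w but w*n stays w*n.
Both finite; ordinal * agrees with natural *: 7 * 2 = 14.
Result = 14

14


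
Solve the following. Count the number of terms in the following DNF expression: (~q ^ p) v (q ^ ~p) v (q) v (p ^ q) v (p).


A DNF formula is a disjunction of terms (conjunctions).
Terms are separated by v.
Counting the disjuncts: 5 terms.

5


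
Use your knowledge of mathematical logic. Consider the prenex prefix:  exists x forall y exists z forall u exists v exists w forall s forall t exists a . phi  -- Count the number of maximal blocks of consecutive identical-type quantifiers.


Quantifier-type sequence: E A E A E E A A E  (A=forall, E=exists)
Group into maximal same-type runs:
  Ex1 | Ax1 | Ex1 | Ax1 | Ex2 | Ax2 | Ex1
Number of blocks = 7

7


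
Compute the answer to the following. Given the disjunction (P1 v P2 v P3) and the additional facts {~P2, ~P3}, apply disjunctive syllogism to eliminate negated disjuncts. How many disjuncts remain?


Original disjuncts (3): P1, P2, P3
Negated (eliminate): ~P2, ~P3
Remaining disjuncts: P1
Count = 3 - 2 = 1

1


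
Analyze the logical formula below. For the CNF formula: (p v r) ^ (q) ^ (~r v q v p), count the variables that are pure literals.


Check each variable for pure literal status:
p: pure positive
q: pure positive
r: mixed (not pure)
Pure literal count = 2

2


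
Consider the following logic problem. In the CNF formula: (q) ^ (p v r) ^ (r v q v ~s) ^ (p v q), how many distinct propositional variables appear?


Identify each variable that appears in the formula.
Variables found: p, q, r, s
Count = 4

4


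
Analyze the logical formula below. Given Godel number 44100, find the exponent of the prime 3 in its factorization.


Factorize 44100 by dividing by 3 repeatedly.
Division steps: 3 divides 44100 exactly 2 time(s).
Exponent of 3 = 2

2


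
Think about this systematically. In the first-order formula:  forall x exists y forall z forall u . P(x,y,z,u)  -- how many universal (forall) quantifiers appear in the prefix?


Quantifier prefix: forall x exists y forall z forall u
Mark each quantifier type:
  U E U U
Universal count = 3, Existential count = 1
Asked for universal (forall) quantifiers: 3

3


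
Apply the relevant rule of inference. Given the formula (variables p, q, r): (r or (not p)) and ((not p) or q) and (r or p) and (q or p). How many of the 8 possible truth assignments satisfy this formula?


Evaluate all 8 assignments for p, q, r:
p=0, q=0, r=0: 0
p=0, q=0, r=1: 0
p=0, q=1, r=0: 0
p=0, q=1, r=1: 1
p=1, q=0, r=0: 0
p=1, q=0, r=1: 0
p=1, q=1, r=0: 0
p=1, q=1, r=1: 1
Satisfying count = 2

2


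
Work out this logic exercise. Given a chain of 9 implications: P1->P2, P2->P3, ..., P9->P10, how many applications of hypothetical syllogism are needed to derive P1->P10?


With 9 implications in a chain connecting 10 propositions:
P1->P2, P2->P3, ..., P9->P10
Steps needed = (number of implications) - 1 = 9 - 1 = 8

8


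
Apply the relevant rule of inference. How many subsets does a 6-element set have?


The power set of a set with n elements has 2^n elements.
|P(S)| = 2^6 = 64

64


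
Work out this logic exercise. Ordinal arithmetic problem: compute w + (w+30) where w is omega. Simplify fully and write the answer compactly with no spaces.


Compute w + (w+30).
Ordinal + is associative but NOT commutative; for finite n>0, n + w = w but w + n stays w+n.
w + (w+30) = (w+w) + 30 = w*2+30.
Result = w*2+30

w*2+30


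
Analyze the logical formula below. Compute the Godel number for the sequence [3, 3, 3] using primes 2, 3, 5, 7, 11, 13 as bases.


Encode each element as an exponent of the corresponding prime:
  2^3 = 8
  3^3 = 27
  5^3 = 125
Product = 8 * 27 * 125 = 27000

27000


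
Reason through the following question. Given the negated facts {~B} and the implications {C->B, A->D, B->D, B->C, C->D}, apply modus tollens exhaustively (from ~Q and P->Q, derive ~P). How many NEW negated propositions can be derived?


Initial negated facts: {~B}
Apply modus tollens to closure:
  ~B and C->B  =>  ~C
Final negated: {~B, ~C}
New negations: {~C}
Count = 1

1


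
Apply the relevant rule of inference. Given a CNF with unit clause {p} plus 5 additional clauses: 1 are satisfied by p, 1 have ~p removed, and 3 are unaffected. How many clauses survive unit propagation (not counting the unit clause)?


Satisfied (removed): 1
Shortened (remain): 1
Unchanged (remain): 3
Remaining = 1 + 3 = 4

4


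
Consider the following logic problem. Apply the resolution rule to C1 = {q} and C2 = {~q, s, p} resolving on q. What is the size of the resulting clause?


Remove q from C1 and ~q from C2.
C1 remainder: {}
C2 remainder: {s, p}
Union (resolvent): {p, s}
Resolvent has 2 literal(s).

2


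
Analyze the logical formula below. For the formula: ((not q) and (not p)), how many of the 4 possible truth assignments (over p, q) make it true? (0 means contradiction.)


Check all 4 assignments:
p=0, q=0: 1
p=0, q=1: 0
p=1, q=0: 0
p=1, q=1: 0
Count of True = 1

1


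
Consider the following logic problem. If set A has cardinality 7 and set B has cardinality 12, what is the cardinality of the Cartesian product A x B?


The Cartesian product A x B contains all ordered pairs (a, b).
|A x B| = |A| * |B| = 7 * 12 = 84

84


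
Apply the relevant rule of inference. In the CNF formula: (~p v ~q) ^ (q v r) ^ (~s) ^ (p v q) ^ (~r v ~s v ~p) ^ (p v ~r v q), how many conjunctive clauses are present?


A CNF formula is a conjunction of clauses.
Clauses are separated by ^.
Counting the conjuncts: 6 clauses.

6


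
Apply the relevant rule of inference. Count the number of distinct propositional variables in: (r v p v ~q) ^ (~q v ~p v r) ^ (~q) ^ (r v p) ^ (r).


Identify each variable that appears in the formula.
Variables found: p, q, r
Count = 3

3


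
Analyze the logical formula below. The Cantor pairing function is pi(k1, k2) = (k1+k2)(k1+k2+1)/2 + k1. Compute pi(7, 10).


k1 + k2 = 17
(k1+k2)(k1+k2+1)/2 = 17 * 18 / 2 = 153
pi = 153 + 7 = 160

160


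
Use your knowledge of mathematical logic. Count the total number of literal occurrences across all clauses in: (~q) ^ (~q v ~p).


Counting literals in each clause:
Clause 1: 1 literal(s)
Clause 2: 2 literal(s)
Total = 3

3


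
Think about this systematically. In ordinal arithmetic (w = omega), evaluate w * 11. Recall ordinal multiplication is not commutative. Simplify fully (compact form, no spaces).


Compute w * 11.
Ordinal * is associative and left-distributive over +, but NOT commutative; for finite n>1, n*w = w but w*n stays w*n.
w * 11 means 11 copies of w concatenated: w*11.
Result = w*11

w*11


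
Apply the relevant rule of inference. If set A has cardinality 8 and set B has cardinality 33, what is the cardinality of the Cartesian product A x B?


The Cartesian product A x B contains all ordered pairs (a, b).
|A x B| = |A| * |B| = 8 * 33 = 264

264


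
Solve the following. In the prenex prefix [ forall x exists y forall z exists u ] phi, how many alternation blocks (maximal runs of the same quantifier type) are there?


Quantifier-type sequence: A E A E  (A=forall, E=exists)
Group into maximal same-type runs:
  Ax1 | Ex1 | Ax1 | Ex1
Number of blocks = 4

4


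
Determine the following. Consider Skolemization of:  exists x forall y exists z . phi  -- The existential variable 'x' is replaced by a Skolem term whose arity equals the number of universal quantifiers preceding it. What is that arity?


Quantifier prefix: exists x forall y exists z
'x' is existentially quantified at position 1.
No universal quantifiers precede it.
Skolem function arity = 0 (a Skolem constant)

0


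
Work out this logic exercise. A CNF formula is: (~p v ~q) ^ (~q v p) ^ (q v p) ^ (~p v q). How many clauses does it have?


A CNF formula is a conjunction of clauses.
Clauses are separated by ^.
Counting the conjuncts: 4 clauses.

4


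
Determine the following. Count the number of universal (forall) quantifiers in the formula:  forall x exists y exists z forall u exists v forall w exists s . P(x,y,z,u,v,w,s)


Quantifier prefix: forall x exists y exists z forall u exists v forall w exists s
Mark each quantifier type:
  U E E U E U E
Universal count = 3, Existential count = 4
Asked for universal (forall) quantifiers: 3

3


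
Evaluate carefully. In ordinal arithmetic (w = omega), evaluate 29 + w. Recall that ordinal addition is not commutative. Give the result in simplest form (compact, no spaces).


Compute 29 + w.
Ordinal + is associative but NOT commutative; for finite n>0, n + w = w but w + n stays w+n.
Any finite left addend is absorbed by w on the right: 29 + w = w.
Result = w

w


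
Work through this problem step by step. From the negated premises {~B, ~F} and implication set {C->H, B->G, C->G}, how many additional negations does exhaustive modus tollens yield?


Initial negated facts: {~B, ~F}
Apply modus tollens to closure:
  (no implication fires)
Final negated: {~B, ~F}
New negations: {(none)}
Count = 0

0


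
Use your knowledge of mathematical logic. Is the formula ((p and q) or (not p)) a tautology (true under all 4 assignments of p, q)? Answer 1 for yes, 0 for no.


Check all 4 assignments:
p=0, q=0: 1
p=0, q=1: 1
p=1, q=0: 0
p=1, q=1: 1
Satisfying count = 3/4.
Tautology iff count = 4: no.

0


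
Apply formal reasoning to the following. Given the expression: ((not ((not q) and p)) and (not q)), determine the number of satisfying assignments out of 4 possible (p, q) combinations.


Check all 4 assignments:
p=0, q=0: 1
p=0, q=1: 0
p=1, q=0: 0
p=1, q=1: 0
Count of True = 1

1


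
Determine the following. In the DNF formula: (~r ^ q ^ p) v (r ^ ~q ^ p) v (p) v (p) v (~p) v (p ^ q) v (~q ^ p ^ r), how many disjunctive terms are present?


A DNF formula is a disjunction of terms (conjunctions).
Terms are separated by v.
Counting the disjuncts: 7 terms.

7


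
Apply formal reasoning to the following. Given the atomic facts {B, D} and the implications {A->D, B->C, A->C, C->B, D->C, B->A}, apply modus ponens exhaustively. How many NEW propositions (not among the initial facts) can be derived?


Initial facts: {B, D}
Apply modus ponens to closure:
  B and B->C  =>  C
  B and B->A  =>  A
Final known: {A, B, C, D}
New propositions: {A, C}
Count = 2

2


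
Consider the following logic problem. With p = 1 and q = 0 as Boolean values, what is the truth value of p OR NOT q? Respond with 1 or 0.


p = 1, q = 0
Operation: p OR NOT q
Evaluate: 1 OR NOT 0 = 1

1


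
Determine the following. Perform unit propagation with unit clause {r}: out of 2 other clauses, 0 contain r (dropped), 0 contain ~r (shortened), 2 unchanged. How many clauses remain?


Satisfied (removed): 0
Shortened (remain): 0
Unchanged (remain): 2
Remaining = 0 + 2 = 2

2


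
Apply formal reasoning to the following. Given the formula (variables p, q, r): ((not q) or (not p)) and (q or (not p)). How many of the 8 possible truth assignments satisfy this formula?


Evaluate all 8 assignments for p, q, r:
p=0, q=0, r=0: 1
p=0, q=0, r=1: 1
p=0, q=1, r=0: 1
p=0, q=1, r=1: 1
p=1, q=0, r=0: 0
p=1, q=0, r=1: 0
p=1, q=1, r=0: 0
p=1, q=1, r=1: 0
Satisfying count = 4

4


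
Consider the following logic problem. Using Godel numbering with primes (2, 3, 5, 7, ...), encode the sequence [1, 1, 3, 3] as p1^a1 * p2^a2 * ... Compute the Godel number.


Encode each element as an exponent of the corresponding prime:
  2^1 = 2
  3^1 = 3
  5^3 = 125
  7^3 = 343
Product = 2 * 3 * 125 * 343 = 257250

257250


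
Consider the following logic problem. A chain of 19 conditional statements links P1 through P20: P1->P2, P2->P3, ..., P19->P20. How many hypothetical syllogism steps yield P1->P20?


With 19 implications in a chain connecting 20 propositions:
P1->P2, P2->P3, ..., P19->P20
Steps needed = (number of implications) - 1 = 19 - 1 = 18

18


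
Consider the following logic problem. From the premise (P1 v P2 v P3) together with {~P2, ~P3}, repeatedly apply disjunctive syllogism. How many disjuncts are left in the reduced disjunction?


Original disjuncts (3): P1, P2, P3
Negated (eliminate): ~P2, ~P3
Remaining disjuncts: P1
Count = 3 - 2 = 1

1
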